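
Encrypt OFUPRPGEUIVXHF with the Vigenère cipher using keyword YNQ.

MSKNEFERKGINFS

Repeat the key across the message: YNQYNQYNQYNQYN
O(14)+Y(24): 38≡12 → M
F(5)+N(13): 18 → S
U(20)+Q(16): 36≡10 → K
P(15)+Y(24): 39≡13 → N
R(17)+N(13): 30≡4 → E
P(15)+Q(16): 31≡5 → F
G(6)+Y(24): 30≡4 → E
E(4)+N(13): 17 → R
U(20)+Q(16): 36≡10 → K
I(8)+Y(24): 32≡6 → G
V(21)+N(13): 34≡8 → I
X(23)+Q(16): 39≡13 → N
H(7)+Y(24): 31≡5 → F
F(5)+N(13): 18 → S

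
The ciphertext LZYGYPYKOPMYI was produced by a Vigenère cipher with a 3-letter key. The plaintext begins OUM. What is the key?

Subtract each crib letter from the matching ciphertext letter (mod 26):
L(11)−O(14)=-3≡23 → X
Z(25)−U(20)=5 → F
Y(24)−M(12)=12 → M

XFM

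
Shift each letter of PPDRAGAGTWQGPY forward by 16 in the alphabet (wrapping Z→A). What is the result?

FFTHQWQWJMGWFO

P(15): 15+16=31≡5 → F
P(15): 15+16=31≡5 → F
D(3): 3+16=19 → T
R(17): 17+16=33≡7 → H
A(0): 0+16=16 → Q
G(6): 6+16=22 → W
A(0): 0+16=16 → Q
G(6): 6+16=22 → W
T(19): 19+16=35≡9 → J
W(22): 22+16=38≡12 → M
Q(16): 16+16=32≡6 → G
G(6): 6+16=22 → W
P(15): 15+16=31≡5 → F
Y(24): 24+16=40≡14 → O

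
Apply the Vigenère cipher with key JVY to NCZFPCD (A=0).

Repeat the key across the message: JVYJVYJ
N(13)+J(9): 22 → W
C(2)+V(21): 23 → X
Z(25)+Y(24): 49≡23 → X
F(5)+J(9): 14 → O
P(15)+V(21): 36≡10 → K
C(2)+Y(24): 26≡0 → A
D(3)+J(9): 12 → M

WXXOKAM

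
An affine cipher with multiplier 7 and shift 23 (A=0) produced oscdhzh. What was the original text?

vdxmueu

The inverse of 7 mod 26 is 15, since 7·15=105≡1. Apply D(y)=15·(y−23) mod 26:
o(14): 15·(14−23)=-135≡21 → v
s(18): 15·(18−23)=-75≡3 → d
c(2): 15·(2−23)=-315≡23 → x
d(3): 15·(3−23)=-300≡12 → m
h(7): 15·(7−23)=-240≡20 → u
z(25): 15·(25−23)=30≡4 → e
h(7): 15·(7−23)=-240≡20 → u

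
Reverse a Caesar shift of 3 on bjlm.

b(1): 1−3=-2≡24 → y
j(9): 9−3=6 → g
l(11): 11−3=8 → i
m(12): 12−3=9 → j

ygij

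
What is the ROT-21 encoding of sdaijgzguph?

nyvdebubpkc

s(18): 18+21=39≡13 → n
d(3): 3+21=24 → y
a(0): 0+21=21 → v
i(8): 8+21=29≡3 → d
j(9): 9+21=30≡4 → e
g(6): 6+21=27≡1 → b
z(25): 25+21=46≡20 → u
g(6): 6+21=27≡1 → b
u(20): 20+21=41≡15 → p
p(15): 15+21=36≡10 → k
h(7): 7+21=28≡2 → c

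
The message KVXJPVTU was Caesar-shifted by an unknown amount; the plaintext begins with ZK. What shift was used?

11

From the crib: K(10)−Z(25)=-15≡11, so the shift is 11.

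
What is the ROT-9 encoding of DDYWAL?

D(3): 3+9=12 → M
D(3): 3+9=12 → M
Y(24): 24+9=33≡7 → H
W(22): 22+9=31≡5 → F
A(0): 0+9=9 → J
L(11): 11+9=20 → U

MMHFJU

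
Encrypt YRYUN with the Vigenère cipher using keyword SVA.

Repeat the key across the message: SVASV
Y(24)+S(18): 42≡16 → Q
R(17)+V(21): 38≡12 → M
Y(24)+A(0): 24 → Y
U(20)+S(18): 38≡12 → M
N(13)+V(21): 34≡8 → I

QMYMI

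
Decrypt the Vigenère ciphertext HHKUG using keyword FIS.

CZSPY

Repeat the key across the ciphertext: FISFI
H(7)−F(5): 2 → C
H(7)−I(8): -1≡25 → Z
K(10)−S(18): -8≡18 → S
U(20)−F(5): 15 → P
G(6)−I(8): -2≡24 → Y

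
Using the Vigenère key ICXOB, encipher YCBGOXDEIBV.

GEYUPFFBWCD

Repeat the key across the message: ICXOBICXOBI
Y(24)+I(8): 32≡6 → G
C(2)+C(2): 4 → E
B(1)+X(23): 24 → Y
G(6)+O(14): 20 → U
O(14)+B(1): 15 → P
X(23)+I(8): 31≡5 → F
D(3)+C(2): 5 → F
E(4)+X(23): 27≡1 → B
I(8)+O(14): 22 → W
B(1)+B(1): 2 → C
V(21)+I(8): 29≡3 → D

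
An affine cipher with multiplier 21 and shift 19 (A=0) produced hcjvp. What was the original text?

The inverse of 21 mod 26 is 5, since 21·5=105≡1. Apply D(y)=5·(y−19) mod 26:
h(7): 5·(7−19)=-60≡18 → s
c(2): 5·(2−19)=-85≡19 → t
j(9): 5·(9−19)=-50≡2 → c
v(21): 5·(21−19)=10 → k
p(15): 5·(15−19)=-20≡6 → g

stckg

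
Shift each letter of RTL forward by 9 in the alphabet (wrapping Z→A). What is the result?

R(17): 17+9=26≡0 → A
T(19): 19+9=28≡2 → C
L(11): 11+9=20 → U

ACU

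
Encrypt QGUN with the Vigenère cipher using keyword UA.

KGON

Repeat the key across the message: UAUA
Q(16)+U(20): 36≡10 → K
G(6)+A(0): 6 → G
U(20)+U(20): 40≡14 → O
N(13)+A(0): 13 → N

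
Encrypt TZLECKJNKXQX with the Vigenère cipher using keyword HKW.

AJHLMGQXGEAT

Repeat the key across the message: HKWHKWHKWHKW
T(19)+H(7): 26≡0 → A
Z(25)+K(10): 35≡9 → J
L(11)+W(22): 33≡7 → H
E(4)+H(7): 11 → L
C(2)+K(10): 12 → M
K(10)+W(22): 32≡6 → G
J(9)+H(7): 16 → Q
N(13)+K(10): 23 → X
K(10)+W(22): 32≡6 → G
X(23)+H(7): 30≡4 → E
Q(16)+K(10): 26≡0 → A
X(23)+W(22): 45≡19 → T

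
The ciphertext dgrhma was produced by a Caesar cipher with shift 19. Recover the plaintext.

d(3): 3−19=-16≡10 → k
g(6): 6−19=-13≡13 → n
r(17): 17−19=-2≡24 → y
h(7): 7−19=-12≡14 → o
m(12): 12−19=-7≡19 → t
a(0): 0−19=-19≡7 → h

knyoth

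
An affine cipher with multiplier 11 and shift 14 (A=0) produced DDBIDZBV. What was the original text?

The inverse of 11 mod 26 is 19, since 11·19=209≡1. Apply D(y)=19·(y−14) mod 26:
D(3): 19·(3−14)=-209≡25 → Z
D(3): 19·(3−14)=-209≡25 → Z
B(1): 19·(1−14)=-247≡13 → N
I(8): 19·(8−14)=-114≡16 → Q
D(3): 19·(3−14)=-209≡25 → Z
Z(25): 19·(25−14)=209≡1 → B
B(1): 19·(1−14)=-247≡13 → N
V(21): 19·(21−14)=133≡3 → D

ZZNQZBND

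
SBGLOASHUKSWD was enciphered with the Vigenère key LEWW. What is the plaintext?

HXKPDWWLJGWAS

Repeat the key across the ciphertext: LEWWLEWWLEWWL
S(18)−L(11): 7 → H
B(1)−E(4): -3≡23 → X
G(6)−W(22): -16≡10 → K
L(11)−W(22): -11≡15 → P
O(14)−L(11): 3 → D
A(0)−E(4): -4≡22 → W
S(18)−W(22): -4≡22 → W
H(7)−W(22): -15≡11 → L
U(20)−L(11): 9 → J
K(10)−E(4): 6 → G
S(18)−W(22): -4≡22 → W
W(22)−W(22): 0 → A
D(3)−L(11): -8≡18 → S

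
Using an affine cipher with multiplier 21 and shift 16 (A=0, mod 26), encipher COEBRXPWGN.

GYWLJFTKMD

C(2): 21·2+16=58≡6 → G
O(14): 21·14+16=310≡24 → Y
E(4): 21·4+16=100≡22 → W
B(1): 21·1+16=37≡11 → L
R(17): 21·17+16=373≡9 → J
X(23): 21·23+16=499≡5 → F
P(15): 21·15+16=331≡19 → T
W(22): 21·22+16=478≡10 → K
G(6): 21·6+16=142≡12 → M
N(13): 21·13+16=289≡3 → D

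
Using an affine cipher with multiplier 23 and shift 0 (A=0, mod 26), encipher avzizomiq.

apdcdkqce

a(0): 23·0+0=0 → a
v(21): 23·21+0=483≡15 → p
z(25): 23·25+0=575≡3 → d
i(8): 23·8+0=184≡2 → c
z(25): 23·25+0=575≡3 → d
o(14): 23·14+0=322≡10 → k
m(12): 23·12+0=276≡16 → q
i(8): 23·8+0=184≡2 → c
q(16): 23·16+0=368≡4 → e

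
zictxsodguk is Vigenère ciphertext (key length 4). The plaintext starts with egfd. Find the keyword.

vcxq

Subtract each crib letter from the matching ciphertext letter (mod 26):
z(25)−e(4)=21 → v
i(8)−g(6)=2 → c
c(2)−f(5)=-3≡23 → x
t(19)−d(3)=16 → q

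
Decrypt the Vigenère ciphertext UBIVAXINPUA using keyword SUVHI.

Repeat the key across the ciphertext: SUVHISUVHIS
U(20)−S(18): 2 → C
B(1)−U(20): -19≡7 → H
I(8)−V(21): -13≡13 → N
V(21)−H(7): 14 → O
A(0)−I(8): -8≡18 → S
X(23)−S(18): 5 → F
I(8)−U(20): -12≡14 → O
N(13)−V(21): -8≡18 → S
P(15)−H(7): 8 → I
U(20)−I(8): 12 → M
A(0)−S(18): -18≡8 → I

CHNOSFOSIMI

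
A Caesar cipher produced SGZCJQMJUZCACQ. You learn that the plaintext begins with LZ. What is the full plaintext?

From the crib: S(18)−L(11)=7, so the shift is 7.
Subtract 7 from each ciphertext letter:
S(18): 18−7=11 → L
G(6): 6−7=-1≡25 → Z
Z(25): 25−7=18 → S
C(2): 2−7=-5≡21 → V
J(9): 9−7=2 → C
Q(16): 16−7=9 → J
M(12): 12−7=5 → F
J(9): 9−7=2 → C
U(20): 20−7=13 → N
Z(25): 25−7=18 → S
C(2): 2−7=-5≡21 → V
A(0): 0−7=-7≡19 → T
C(2): 2−7=-5≡21 → V
Q(16): 16−7=9 → J

LZSVCJFCNSVTVJ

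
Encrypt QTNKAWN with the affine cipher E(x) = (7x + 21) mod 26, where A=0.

Q(16): 7·16+21=133≡3 → D
T(19): 7·19+21=154≡24 → Y
N(13): 7·13+21=112≡8 → I
K(10): 7·10+21=91≡13 → N
A(0): 7·0+21=21 → V
W(22): 7·22+21=175≡19 → T
N(13): 7·13+21=112≡8 → I

DYINVTI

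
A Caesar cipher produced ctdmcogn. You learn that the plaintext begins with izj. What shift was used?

20

From the crib: c(2)−i(8)=-6≡20, so the shift is 20.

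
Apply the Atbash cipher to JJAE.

J(9) → Q(16)
J(9) → Q(16)
A(0) → Z(25)
E(4) → V(21)

QQZV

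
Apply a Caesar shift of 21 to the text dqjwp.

ylerk

d(3): 3+21=24 → y
q(16): 16+21=37≡11 → l
j(9): 9+21=30≡4 → e
w(22): 22+21=43≡17 → r
p(15): 15+21=36≡10 → k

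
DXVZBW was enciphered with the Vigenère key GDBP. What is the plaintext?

Repeat the key across the ciphertext: GDBPGD
D(3)−G(6): -3≡23 → X
X(23)−D(3): 20 → U
V(21)−B(1): 20 → U
Z(25)−P(15): 10 → K
B(1)−G(6): -5≡21 → V
W(22)−D(3): 19 → T

XUUKVT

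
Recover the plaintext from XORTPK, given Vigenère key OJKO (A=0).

Repeat the key across the ciphertext: OJKOOJ
X(23)−O(14): 9 → J
O(14)−J(9): 5 → F
R(17)−K(10): 7 → H
T(19)−O(14): 5 → F
P(15)−O(14): 1 → B
K(10)−J(9): 1 → B

JFHFBB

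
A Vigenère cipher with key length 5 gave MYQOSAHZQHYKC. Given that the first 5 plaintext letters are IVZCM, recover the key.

Subtract each crib letter from the matching ciphertext letter (mod 26):
M(12)−I(8)=4 → E
Y(24)−V(21)=3 → D
Q(16)−Z(25)=-9≡17 → R
O(14)−C(2)=12 → M
S(18)−M(12)=6 → G

EDRMG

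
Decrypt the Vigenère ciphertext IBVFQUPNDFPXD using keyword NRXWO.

Repeat the key across the ciphertext: NRXWONRXWONRX
I(8)−N(13): -5≡21 → V
B(1)−R(17): -16≡10 → K
V(21)−X(23): -2≡24 → Y
F(5)−W(22): -17≡9 → J
Q(16)−O(14): 2 → C
U(20)−N(13): 7 → H
P(15)−R(17): -2≡24 → Y
N(13)−X(23): -10≡16 → Q
D(3)−W(22): -19≡7 → H
F(5)−O(14): -9≡17 → R
P(15)−N(13): 2 → C
X(23)−R(17): 6 → G
D(3)−X(23): -20≡6 → G

VKYJCHYQHRCGG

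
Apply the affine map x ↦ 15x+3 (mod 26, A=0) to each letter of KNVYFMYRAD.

XQGZABZYDW

K(10): 15·10+3=153≡23 → X
N(13): 15·13+3=198≡16 → Q
V(21): 15·21+3=318≡6 → G
Y(24): 15·24+3=363≡25 → Z
F(5): 15·5+3=78≡0 → A
M(12): 15·12+3=183≡1 → B
Y(24): 15·24+3=363≡25 → Z
R(17): 15·17+3=258≡24 → Y
A(0): 15·0+3=3 → D
D(3): 15·3+3=48≡22 → W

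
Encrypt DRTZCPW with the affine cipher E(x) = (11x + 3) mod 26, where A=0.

D(3): 11·3+3=36≡10 → K
R(17): 11·17+3=190≡8 → I
T(19): 11·19+3=212≡4 → E
Z(25): 11·25+3=278≡18 → S
C(2): 11·2+3=25 → Z
P(15): 11·15+3=168≡12 → M
W(22): 11·22+3=245≡11 → L

KIESZML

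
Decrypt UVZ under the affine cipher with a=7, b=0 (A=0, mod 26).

The inverse of 7 mod 26 is 15, since 7·15=105≡1. Apply D(y)=15·(y−0) mod 26:
U(20): 15·(20−0)=300≡14 → O
V(21): 15·(21−0)=315≡3 → D
Z(25): 15·(25−0)=375≡11 → L

ODL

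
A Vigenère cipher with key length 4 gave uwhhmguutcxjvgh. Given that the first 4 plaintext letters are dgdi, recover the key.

Subtract each crib letter from the matching ciphertext letter (mod 26):
u(20)−d(3)=17 → r
w(22)−g(6)=16 → q
h(7)−d(3)=4 → e
h(7)−i(8)=-1≡25 → z

rqez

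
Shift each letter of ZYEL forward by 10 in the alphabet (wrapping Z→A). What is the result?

Z(25): 25+10=35≡9 → J
Y(24): 24+10=34≡8 → I
E(4): 4+10=14 → O
L(11): 11+10=21 → V

JIOV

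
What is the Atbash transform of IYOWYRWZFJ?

RBLDBIDAUQ

I(8) → R(17)
Y(24) → B(1)
O(14) → L(11)
W(22) → D(3)
Y(24) → B(1)
R(17) → I(8)
W(22) → D(3)
Z(25) → A(0)
F(5) → U(20)
J(9) → Q(16)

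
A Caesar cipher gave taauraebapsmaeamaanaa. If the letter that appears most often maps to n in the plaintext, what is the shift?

13

The most frequent ciphertext letter is a (appears 10 times).
a is position 0; n is position 13.
Shift = -13≡13.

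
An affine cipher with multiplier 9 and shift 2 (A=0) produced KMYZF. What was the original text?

The inverse of 9 mod 26 is 3, since 9·3=27≡1. Apply D(y)=3·(y−2) mod 26:
K(10): 3·(10−2)=24 → Y
M(12): 3·(12−2)=30≡4 → E
Y(24): 3·(24−2)=66≡14 → O
Z(25): 3·(25−2)=69≡17 → R
F(5): 3·(5−2)=9 → J

YEORJ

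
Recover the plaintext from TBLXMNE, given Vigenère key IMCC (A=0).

LPJVEBC

Repeat the key across the ciphertext: IMCCIMC
T(19)−I(8): 11 → L
B(1)−M(12): -11≡15 → P
L(11)−C(2): 9 → J
X(23)−C(2): 21 → V
M(12)−I(8): 4 → E
N(13)−M(12): 1 → B
E(4)−C(2): 2 → C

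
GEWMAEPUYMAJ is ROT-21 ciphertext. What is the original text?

G(6): 6−21=-15≡11 → L
E(4): 4−21=-17≡9 → J
W(22): 22−21=1 → B
M(12): 12−21=-9≡17 → R
A(0): 0−21=-21≡5 → F
E(4): 4−21=-17≡9 → J
P(15): 15−21=-6≡20 → U
U(20): 20−21=-1≡25 → Z
Y(24): 24−21=3 → D
M(12): 12−21=-9≡17 → R
A(0): 0−21=-21≡5 → F
J(9): 9−21=-12≡14 → O

LJBRFJUZDRFO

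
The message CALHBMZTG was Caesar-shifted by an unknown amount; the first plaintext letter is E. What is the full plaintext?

ECNJDOBVI

From the crib: C(2)−E(4)=-2≡24, so the shift is 24.
Subtract 24 from each ciphertext letter:
C(2): 2−24=-22≡4 → E
A(0): 0−24=-24≡2 → C
L(11): 11−24=-13≡13 → N
H(7): 7−24=-17≡9 → J
B(1): 1−24=-23≡3 → D
M(12): 12−24=-12≡14 → O
Z(25): 25−24=1 → B
T(19): 19−24=-5≡21 → V
G(6): 6−24=-18≡8 → I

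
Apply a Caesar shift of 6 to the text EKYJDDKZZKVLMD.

E(4): 4+6=10 → K
K(10): 10+6=16 → Q
Y(24): 24+6=30≡4 → E
J(9): 9+6=15 → P
D(3): 3+6=9 → J
D(3): 3+6=9 → J
K(10): 10+6=16 → Q
Z(25): 25+6=31≡5 → F
Z(25): 25+6=31≡5 → F
K(10): 10+6=16 → Q
V(21): 21+6=27≡1 → B
L(11): 11+6=17 → R
M(12): 12+6=18 → S
D(3): 3+6=9 → J

KQEPJJQFFQBRSJ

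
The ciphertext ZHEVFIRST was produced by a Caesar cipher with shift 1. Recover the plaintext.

YGDUEHQRS

Z(25): 25−1=24 → Y
H(7): 7−1=6 → G
E(4): 4−1=3 → D
V(21): 21−1=20 → U
F(5): 5−1=4 → E
I(8): 8−1=7 → H
R(17): 17−1=16 → Q
S(18): 18−1=17 → R
T(19): 19−1=18 → S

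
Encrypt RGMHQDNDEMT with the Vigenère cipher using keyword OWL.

FCXVMOBZPAP

Repeat the key across the message: OWLOWLOWLOW
R(17)+O(14): 31≡5 → F
G(6)+W(22): 28≡2 → C
M(12)+L(11): 23 → X
H(7)+O(14): 21 → V
Q(16)+W(22): 38≡12 → M
D(3)+L(11): 14 → O
N(13)+O(14): 27≡1 → B
D(3)+W(22): 25 → Z
E(4)+L(11): 15 → P
M(12)+O(14): 26≡0 → A
T(19)+W(22): 41≡15 → P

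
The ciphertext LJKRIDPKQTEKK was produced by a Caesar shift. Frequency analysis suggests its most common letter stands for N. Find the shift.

The most frequent ciphertext letter is K (appears 4 times).
K is position 10; N is position 13.
Shift = -3≡23.

23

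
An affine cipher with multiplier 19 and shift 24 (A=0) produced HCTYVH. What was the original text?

The inverse of 19 mod 26 is 11, since 19·11=209≡1. Apply D(y)=11·(y−24) mod 26:
H(7): 11·(7−24)=-187≡21 → V
C(2): 11·(2−24)=-242≡18 → S
T(19): 11·(19−24)=-55≡23 → X
Y(24): 11·(24−24)=0 → A
V(21): 11·(21−24)=-33≡19 → T
H(7): 11·(7−24)=-187≡21 → V

VSXATV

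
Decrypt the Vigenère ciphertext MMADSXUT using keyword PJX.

XDDOJAFK

Repeat the key across the ciphertext: PJXPJXPJ
M(12)−P(15): -3≡23 → X
M(12)−J(9): 3 → D
A(0)−X(23): -23≡3 → D
D(3)−P(15): -12≡14 → O
S(18)−J(9): 9 → J
X(23)−X(23): 0 → A
U(20)−P(15): 5 → F
T(19)−J(9): 10 → K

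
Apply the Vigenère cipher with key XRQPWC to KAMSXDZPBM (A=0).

HRCHTFWGRB

Repeat the key across the message: XRQPWCXRQP
K(10)+X(23): 33≡7 → H
A(0)+R(17): 17 → R
M(12)+Q(16): 28≡2 → C
S(18)+P(15): 33≡7 → H
X(23)+W(22): 45≡19 → T
D(3)+C(2): 5 → F
Z(25)+X(23): 48≡22 → W
P(15)+R(17): 32≡6 → G
B(1)+Q(16): 17 → R
M(12)+P(15): 27≡1 → B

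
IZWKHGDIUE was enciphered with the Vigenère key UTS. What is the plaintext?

OGEQOOJPCK

Repeat the key across the ciphertext: UTSUTSUTSU
I(8)−U(20): -12≡14 → O
Z(25)−T(19): 6 → G
W(22)−S(18): 4 → E
K(10)−U(20): -10≡16 → Q
H(7)−T(19): -12≡14 → O
G(6)−S(18): -12≡14 → O
D(3)−U(20): -17≡9 → J
I(8)−T(19): -11≡15 → P
U(20)−S(18): 2 → C
E(4)−U(20): -16≡10 → K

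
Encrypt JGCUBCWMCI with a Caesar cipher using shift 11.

J(9): 9+11=20 → U
G(6): 6+11=17 → R
C(2): 2+11=13 → N
U(20): 20+11=31≡5 → F
B(1): 1+11=12 → M
C(2): 2+11=13 → N
W(22): 22+11=33≡7 → H
M(12): 12+11=23 → X
C(2): 2+11=13 → N
I(8): 8+11=19 → T

URNFMNHXNT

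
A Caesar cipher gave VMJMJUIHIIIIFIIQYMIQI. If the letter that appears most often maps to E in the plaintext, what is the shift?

The most frequent ciphertext letter is I (appears 9 times).
I is position 8; E is position 4.
Shift = 4.

4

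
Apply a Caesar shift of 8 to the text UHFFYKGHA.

CPNNGSOPI

U(20): 20+8=28≡2 → C
H(7): 7+8=15 → P
F(5): 5+8=13 → N
F(5): 5+8=13 → N
Y(24): 24+8=32≡6 → G
K(10): 10+8=18 → S
G(6): 6+8=14 → O
H(7): 7+8=15 → P
A(0): 0+8=8 → I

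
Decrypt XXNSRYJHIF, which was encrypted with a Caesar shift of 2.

VVLQPWHFGD

X(23): 23−2=21 → V
X(23): 23−2=21 → V
N(13): 13−2=11 → L
S(18): 18−2=16 → Q
R(17): 17−2=15 → P
Y(24): 24−2=22 → W
J(9): 9−2=7 → H
H(7): 7−2=5 → F
I(8): 8−2=6 → G
F(5): 5−2=3 → D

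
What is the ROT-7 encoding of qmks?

q(16): 16+7=23 → x
m(12): 12+7=19 → t
k(10): 10+7=17 → r
s(18): 18+7=25 → z

xtrz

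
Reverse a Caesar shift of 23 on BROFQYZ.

EURITBC

B(1): 1−23=-22≡4 → E
R(17): 17−23=-6≡20 → U
O(14): 14−23=-9≡17 → R
F(5): 5−23=-18≡8 → I
Q(16): 16−23=-7≡19 → T
Y(24): 24−23=1 → B
Z(25): 25−23=2 → C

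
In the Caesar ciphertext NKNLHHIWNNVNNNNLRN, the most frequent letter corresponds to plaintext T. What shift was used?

The most frequent ciphertext letter is N (appears 9 times).
N is position 13; T is position 19.
Shift = -6≡20.

20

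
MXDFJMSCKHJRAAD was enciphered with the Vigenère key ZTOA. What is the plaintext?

NEPFKTECLOVRBHP

Repeat the key across the ciphertext: ZTOAZTOAZTOAZTO
M(12)−Z(25): -13≡13 → N
X(23)−T(19): 4 → E
D(3)−O(14): -11≡15 → P
F(5)−A(0): 5 → F
J(9)−Z(25): -16≡10 → K
M(12)−T(19): -7≡19 → T
S(18)−O(14): 4 → E
C(2)−A(0): 2 → C
K(10)−Z(25): -15≡11 → L
H(7)−T(19): -12≡14 → O
J(9)−O(14): -5≡21 → V
R(17)−A(0): 17 → R
A(0)−Z(25): -25≡1 → B
A(0)−T(19): -19≡7 → H
D(3)−O(14): -11≡15 → P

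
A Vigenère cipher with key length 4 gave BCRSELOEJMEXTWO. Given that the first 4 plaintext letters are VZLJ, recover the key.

Subtract each crib letter from the matching ciphertext letter (mod 26):
B(1)−V(21)=-20≡6 → G
C(2)−Z(25)=-23≡3 → D
R(17)−L(11)=6 → G
S(18)−J(9)=9 → J

GDGJ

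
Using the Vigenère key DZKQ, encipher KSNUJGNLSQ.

Repeat the key across the message: DZKQDZKQDZ
K(10)+D(3): 13 → N
S(18)+Z(25): 43≡17 → R
N(13)+K(10): 23 → X
U(20)+Q(16): 36≡10 → K
J(9)+D(3): 12 → M
G(6)+Z(25): 31≡5 → F
N(13)+K(10): 23 → X
L(11)+Q(16): 27≡1 → B
S(18)+D(3): 21 → V
Q(16)+Z(25): 41≡15 → P

NRXKMFXBVP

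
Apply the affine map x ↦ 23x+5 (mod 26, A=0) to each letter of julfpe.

exyqmt

j(9): 23·9+5=212≡4 → e
u(20): 23·20+5=465≡23 → x
l(11): 23·11+5=258≡24 → y
f(5): 23·5+5=120≡16 → q
p(15): 23·15+5=350≡12 → m
e(4): 23·4+5=97≡19 → t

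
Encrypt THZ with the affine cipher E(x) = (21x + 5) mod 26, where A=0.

OWK

T(19): 21·19+5=404≡14 → O
H(7): 21·7+5=152≡22 → W
Z(25): 21·25+5=530≡10 → K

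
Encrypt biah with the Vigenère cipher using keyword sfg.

tngz

Repeat the key across the message: sfgs
b(1)+s(18): 19 → t
i(8)+f(5): 13 → n
a(0)+g(6): 6 → g
h(7)+s(18): 25 → z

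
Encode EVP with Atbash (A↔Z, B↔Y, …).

E(4) → V(21)
V(21) → E(4)
P(15) → K(10)

VEK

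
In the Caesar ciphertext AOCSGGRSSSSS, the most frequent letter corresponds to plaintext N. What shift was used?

5

The most frequent ciphertext letter is S (appears 6 times).
S is position 18; N is position 13.
Shift = 5.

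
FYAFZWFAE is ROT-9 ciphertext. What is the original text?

WPRWQNWRV

F(5): 5−9=-4≡22 → W
Y(24): 24−9=15 → P
A(0): 0−9=-9≡17 → R
F(5): 5−9=-4≡22 → W
Z(25): 25−9=16 → Q
W(22): 22−9=13 → N
F(5): 5−9=-4≡22 → W
A(0): 0−9=-9≡17 → R
E(4): 4−9=-5≡21 → V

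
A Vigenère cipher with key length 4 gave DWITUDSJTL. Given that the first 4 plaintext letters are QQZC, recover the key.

NGJR

Subtract each crib letter from the matching ciphertext letter (mod 26):
D(3)−Q(16)=-13≡13 → N
W(22)−Q(16)=6 → G
I(8)−Z(25)=-17≡9 → J
T(19)−C(2)=17 → R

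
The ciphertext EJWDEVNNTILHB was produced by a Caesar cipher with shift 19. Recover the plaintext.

LQDKLCUUAPSOI

E(4): 4−19=-15≡11 → L
J(9): 9−19=-10≡16 → Q
W(22): 22−19=3 → D
D(3): 3−19=-16≡10 → K
E(4): 4−19=-15≡11 → L
V(21): 21−19=2 → C
N(13): 13−19=-6≡20 → U
N(13): 13−19=-6≡20 → U
T(19): 19−19=0 → A
I(8): 8−19=-11≡15 → P
L(11): 11−19=-8≡18 → S
H(7): 7−19=-12≡14 → O
B(1): 1−19=-18≡8 → I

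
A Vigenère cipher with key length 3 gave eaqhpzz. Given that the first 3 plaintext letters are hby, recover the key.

Subtract each crib letter from the matching ciphertext letter (mod 26):
e(4)−h(7)=-3≡23 → x
a(0)−b(1)=-1≡25 → z
q(16)−y(24)=-8≡18 → s

xzs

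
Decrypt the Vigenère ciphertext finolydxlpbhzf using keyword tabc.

Repeat the key across the ciphertext: tabctabctabcta
f(5)−t(19): -14≡12 → m
i(8)−a(0): 8 → i
n(13)−b(1): 12 → m
o(14)−c(2): 12 → m
l(11)−t(19): -8≡18 → s
y(24)−a(0): 24 → y
d(3)−b(1): 2 → c
x(23)−c(2): 21 → v
l(11)−t(19): -8≡18 → s
p(15)−a(0): 15 → p
b(1)−b(1): 0 → a
h(7)−c(2): 5 → f
z(25)−t(19): 6 → g
f(5)−a(0): 5 → f

mimmsycvspafgf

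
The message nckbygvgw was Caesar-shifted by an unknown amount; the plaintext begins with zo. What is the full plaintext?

From the crib: n(13)−z(25)=-12≡14, so the shift is 14.
Subtract 14 from each ciphertext letter:
n(13): 13−14=-1≡25 → z
c(2): 2−14=-12≡14 → o
k(10): 10−14=-4≡22 → w
b(1): 1−14=-13≡13 → n
y(24): 24−14=10 → k
g(6): 6−14=-8≡18 → s
v(21): 21−14=7 → h
g(6): 6−14=-8≡18 → s
w(22): 22−14=8 → i

zownkshsi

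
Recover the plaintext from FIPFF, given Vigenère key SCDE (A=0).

NGMBN

Repeat the key across the ciphertext: SCDES
F(5)−S(18): -13≡13 → N
I(8)−C(2): 6 → G
P(15)−D(3): 12 → M
F(5)−E(4): 1 → B
F(5)−S(18): -13≡13 → N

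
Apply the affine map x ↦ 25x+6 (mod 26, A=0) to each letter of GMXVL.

AUJLV

G(6): 25·6+6=156≡0 → A
M(12): 25·12+6=306≡20 → U
X(23): 25·23+6=581≡9 → J
V(21): 25·21+6=531≡11 → L
L(11): 25·11+6=281≡21 → V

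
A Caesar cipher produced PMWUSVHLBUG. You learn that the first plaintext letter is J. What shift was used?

From the crib: P(15)−J(9)=6, so the shift is 6.

6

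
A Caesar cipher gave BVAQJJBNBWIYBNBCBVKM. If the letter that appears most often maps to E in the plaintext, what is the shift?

23

The most frequent ciphertext letter is B (appears 6 times).
B is position 1; E is position 4.
Shift = -3≡23.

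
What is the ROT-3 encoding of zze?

z(25): 25+3=28≡2 → c
z(25): 25+3=28≡2 → c
e(4): 4+3=7 → h

cch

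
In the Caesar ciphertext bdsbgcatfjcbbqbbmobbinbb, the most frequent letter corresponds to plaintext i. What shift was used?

19

The most frequent ciphertext letter is b (appears 10 times).
b is position 1; i is position 8.
Shift = -7≡19.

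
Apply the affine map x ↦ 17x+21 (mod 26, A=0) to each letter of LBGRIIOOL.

AMTYBBZZA

L(11): 17·11+21=208≡0 → A
B(1): 17·1+21=38≡12 → M
G(6): 17·6+21=123≡19 → T
R(17): 17·17+21=310≡24 → Y
I(8): 17·8+21=157≡1 → B
I(8): 17·8+21=157≡1 → B
O(14): 17·14+21=259≡25 → Z
O(14): 17·14+21=259≡25 → Z
L(11): 17·11+21=208≡0 → A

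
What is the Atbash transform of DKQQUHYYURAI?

WPJJFSBBFIZR

D(3) → W(22)
K(10) → P(15)
Q(16) → J(9)
Q(16) → J(9)
U(20) → F(5)
H(7) → S(18)
Y(24) → B(1)
Y(24) → B(1)
U(20) → F(5)
R(17) → I(8)
A(0) → Z(25)
I(8) → R(17)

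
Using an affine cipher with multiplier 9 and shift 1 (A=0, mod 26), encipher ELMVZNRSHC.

E(4): 9·4+1=37≡11 → L
L(11): 9·11+1=100≡22 → W
M(12): 9·12+1=109≡5 → F
V(21): 9·21+1=190≡8 → I
Z(25): 9·25+1=226≡18 → S
N(13): 9·13+1=118≡14 → O
R(17): 9·17+1=154≡24 → Y
S(18): 9·18+1=163≡7 → H
H(7): 9·7+1=64≡12 → M
C(2): 9·2+1=19 → T

LWFISOYHMT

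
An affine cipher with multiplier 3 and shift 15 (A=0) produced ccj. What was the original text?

The inverse of 3 mod 26 is 9, since 3·9=27≡1. Apply D(y)=9·(y−15) mod 26:
c(2): 9·(2−15)=-117≡13 → n
c(2): 9·(2−15)=-117≡13 → n
j(9): 9·(9−15)=-54≡24 → y

nny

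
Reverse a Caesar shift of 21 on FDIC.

KINH

F(5): 5−21=-16≡10 → K
D(3): 3−21=-18≡8 → I
I(8): 8−21=-13≡13 → N
C(2): 2−21=-19≡7 → H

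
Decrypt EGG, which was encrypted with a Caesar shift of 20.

E(4): 4−20=-16≡10 → K
G(6): 6−20=-14≡12 → M
G(6): 6−20=-14≡12 → M

KMM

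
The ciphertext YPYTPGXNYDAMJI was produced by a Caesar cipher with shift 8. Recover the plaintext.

Y(24): 24−8=16 → Q
P(15): 15−8=7 → H
Y(24): 24−8=16 → Q
T(19): 19−8=11 → L
P(15): 15−8=7 → H
G(6): 6−8=-2≡24 → Y
X(23): 23−8=15 → P
N(13): 13−8=5 → F
Y(24): 24−8=16 → Q
D(3): 3−8=-5≡21 → V
A(0): 0−8=-8≡18 → S
M(12): 12−8=4 → E
J(9): 9−8=1 → B
I(8): 8−8=0 → A

QHQLHYPFQVSEBA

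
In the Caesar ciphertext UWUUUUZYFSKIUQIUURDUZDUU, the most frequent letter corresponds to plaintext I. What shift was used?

12

The most frequent ciphertext letter is U (appears 11 times).
U is position 20; I is position 8.
Shift = 12.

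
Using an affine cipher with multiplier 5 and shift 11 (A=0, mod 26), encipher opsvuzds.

dixmhgax

o(14): 5·14+11=81≡3 → d
p(15): 5·15+11=86≡8 → i
s(18): 5·18+11=101≡23 → x
v(21): 5·21+11=116≡12 → m
u(20): 5·20+11=111≡7 → h
z(25): 5·25+11=136≡6 → g
d(3): 5·3+11=26≡0 → a
s(18): 5·18+11=101≡23 → x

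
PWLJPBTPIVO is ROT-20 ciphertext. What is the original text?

VCRPVHZVOBU

P(15): 15−20=-5≡21 → V
W(22): 22−20=2 → C
L(11): 11−20=-9≡17 → R
J(9): 9−20=-11≡15 → P
P(15): 15−20=-5≡21 → V
B(1): 1−20=-19≡7 → H
T(19): 19−20=-1≡25 → Z
P(15): 15−20=-5≡21 → V
I(8): 8−20=-12≡14 → O
V(21): 21−20=1 → B
O(14): 14−20=-6≡20 → U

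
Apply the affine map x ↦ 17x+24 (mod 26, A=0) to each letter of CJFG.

GVFW

C(2): 17·2+24=58≡6 → G
J(9): 17·9+24=177≡21 → V
F(5): 17·5+24=109≡5 → F
G(6): 17·6+24=126≡22 → W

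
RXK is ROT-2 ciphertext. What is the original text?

R(17): 17−2=15 → P
X(23): 23−2=21 → V
K(10): 10−2=8 → I

PVI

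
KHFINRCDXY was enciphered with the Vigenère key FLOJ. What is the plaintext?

Repeat the key across the ciphertext: FLOJFLOJFL
K(10)−F(5): 5 → F
H(7)−L(11): -4≡22 → W
F(5)−O(14): -9≡17 → R
I(8)−J(9): -1≡25 → Z
N(13)−F(5): 8 → I
R(17)−L(11): 6 → G
C(2)−O(14): -12≡14 → O
D(3)−J(9): -6≡20 → U
X(23)−F(5): 18 → S
Y(24)−L(11): 13 → N

FWRZIGOUSN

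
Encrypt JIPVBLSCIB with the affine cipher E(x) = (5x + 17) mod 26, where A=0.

KFOSWUDBFW

J(9): 5·9+17=62≡10 → K
I(8): 5·8+17=57≡5 → F
P(15): 5·15+17=92≡14 → O
V(21): 5·21+17=122≡18 → S
B(1): 5·1+17=22 → W
L(11): 5·11+17=72≡20 → U
S(18): 5·18+17=107≡3 → D
C(2): 5·2+17=27≡1 → B
I(8): 5·8+17=57≡5 → F
B(1): 5·1+17=22 → W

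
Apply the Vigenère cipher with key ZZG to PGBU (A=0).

OFHT

Repeat the key across the message: ZZGZ
P(15)+Z(25): 40≡14 → O
G(6)+Z(25): 31≡5 → F
B(1)+G(6): 7 → H
U(20)+Z(25): 45≡19 → T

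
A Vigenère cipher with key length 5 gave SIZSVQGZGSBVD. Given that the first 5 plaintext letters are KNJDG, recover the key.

Subtract each crib letter from the matching ciphertext letter (mod 26):
S(18)−K(10)=8 → I
I(8)−N(13)=-5≡21 → V
Z(25)−J(9)=16 → Q
S(18)−D(3)=15 → P
V(21)−G(6)=15 → P

IVQPP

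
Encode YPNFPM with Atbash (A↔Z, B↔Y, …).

Y(24) → B(1)
P(15) → K(10)
N(13) → M(12)
F(5) → U(20)
P(15) → K(10)
M(12) → N(13)

BKMUKN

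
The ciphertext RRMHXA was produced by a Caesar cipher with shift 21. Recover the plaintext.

WWRMCF

R(17): 17−21=-4≡22 → W
R(17): 17−21=-4≡22 → W
M(12): 12−21=-9≡17 → R
H(7): 7−21=-14≡12 → M
X(23): 23−21=2 → C
A(0): 0−21=-21≡5 → F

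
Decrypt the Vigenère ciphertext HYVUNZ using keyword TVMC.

ODJSUE

Repeat the key across the ciphertext: TVMCTV
H(7)−T(19): -12≡14 → O
Y(24)−V(21): 3 → D
V(21)−M(12): 9 → J
U(20)−C(2): 18 → S
N(13)−T(19): -6≡20 → U
Z(25)−V(21): 4 → E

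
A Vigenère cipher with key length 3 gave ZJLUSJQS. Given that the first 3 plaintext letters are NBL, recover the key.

Subtract each crib letter from the matching ciphertext letter (mod 26):
Z(25)−N(13)=12 → M
J(9)−B(1)=8 → I
L(11)−L(11)=0 → A

MIA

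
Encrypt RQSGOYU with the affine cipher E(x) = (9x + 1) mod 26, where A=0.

YPHDXJZ

R(17): 9·17+1=154≡24 → Y
Q(16): 9·16+1=145≡15 → P
S(18): 9·18+1=163≡7 → H
G(6): 9·6+1=55≡3 → D
O(14): 9·14+1=127≡23 → X
Y(24): 9·24+1=217≡9 → J
U(20): 9·20+1=181≡25 → Z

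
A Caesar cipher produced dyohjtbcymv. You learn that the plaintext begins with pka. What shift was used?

From the crib: d(3)−p(15)=-12≡14, so the shift is 14.

14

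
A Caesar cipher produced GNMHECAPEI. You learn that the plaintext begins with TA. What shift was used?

From the crib: G(6)−T(19)=-13≡13, so the shift is 13.

13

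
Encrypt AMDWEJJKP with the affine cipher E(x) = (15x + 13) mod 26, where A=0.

A(0): 15·0+13=13 → N
M(12): 15·12+13=193≡11 → L
D(3): 15·3+13=58≡6 → G
W(22): 15·22+13=343≡5 → F
E(4): 15·4+13=73≡21 → V
J(9): 15·9+13=148≡18 → S
J(9): 15·9+13=148≡18 → S
K(10): 15·10+13=163≡7 → H
P(15): 15·15+13=238≡4 → E

NLGFVSSHE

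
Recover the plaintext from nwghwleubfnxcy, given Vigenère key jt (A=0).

Repeat the key across the ciphertext: jtjtjtjtjtjtjt
n(13)−j(9): 4 → e
w(22)−t(19): 3 → d
g(6)−j(9): -3≡23 → x
h(7)−t(19): -12≡14 → o
w(22)−j(9): 13 → n
l(11)−t(19): -8≡18 → s
e(4)−j(9): -5≡21 → v
u(20)−t(19): 1 → b
b(1)−j(9): -8≡18 → s
f(5)−t(19): -14≡12 → m
n(13)−j(9): 4 → e
x(23)−t(19): 4 → e
c(2)−j(9): -7≡19 → t
y(24)−t(19): 5 → f

edxonsvbsmeetf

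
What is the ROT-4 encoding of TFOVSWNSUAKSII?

T(19): 19+4=23 → X
F(5): 5+4=9 → J
O(14): 14+4=18 → S
V(21): 21+4=25 → Z
S(18): 18+4=22 → W
W(22): 22+4=26≡0 → A
N(13): 13+4=17 → R
S(18): 18+4=22 → W
U(20): 20+4=24 → Y
A(0): 0+4=4 → E
K(10): 10+4=14 → O
S(18): 18+4=22 → W
I(8): 8+4=12 → M
I(8): 8+4=12 → M

XJSZWARWYEOWMM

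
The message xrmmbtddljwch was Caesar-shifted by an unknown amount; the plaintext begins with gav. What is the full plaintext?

gavvkcmmusflq

From the crib: x(23)−g(6)=17, so the shift is 17.
Subtract 17 from each ciphertext letter:
x(23): 23−17=6 → g
r(17): 17−17=0 → a
m(12): 12−17=-5≡21 → v
m(12): 12−17=-5≡21 → v
b(1): 1−17=-16≡10 → k
t(19): 19−17=2 → c
d(3): 3−17=-14≡12 → m
d(3): 3−17=-14≡12 → m
l(11): 11−17=-6≡20 → u
j(9): 9−17=-8≡18 → s
w(22): 22−17=5 → f
c(2): 2−17=-15≡11 → l
h(7): 7−17=-10≡16 → q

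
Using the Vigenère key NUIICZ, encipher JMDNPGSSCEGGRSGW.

Repeat the key across the message: NUIICZNUIICZNUII
J(9)+N(13): 22 → W
M(12)+U(20): 32≡6 → G
D(3)+I(8): 11 → L
N(13)+I(8): 21 → V
P(15)+C(2): 17 → R
G(6)+Z(25): 31≡5 → F
S(18)+N(13): 31≡5 → F
S(18)+U(20): 38≡12 → M
C(2)+I(8): 10 → K
E(4)+I(8): 12 → M
G(6)+C(2): 8 → I
G(6)+Z(25): 31≡5 → F
R(17)+N(13): 30≡4 → E
S(18)+U(20): 38≡12 → M
G(6)+I(8): 14 → O
W(22)+I(8): 30≡4 → E

WGLVRFFMKMIFEMOE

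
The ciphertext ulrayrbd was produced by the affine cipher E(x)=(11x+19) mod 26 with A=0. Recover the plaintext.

The inverse of 11 mod 26 is 19, since 11·19=209≡1. Apply D(y)=19·(y−19) mod 26:
u(20): 19·(20−19)=19 → t
l(11): 19·(11−19)=-152≡4 → e
r(17): 19·(17−19)=-38≡14 → o
a(0): 19·(0−19)=-361≡3 → d
y(24): 19·(24−19)=95≡17 → r
r(17): 19·(17−19)=-38≡14 → o
b(1): 19·(1−19)=-342≡22 → w
d(3): 19·(3−19)=-304≡8 → i

teodrowi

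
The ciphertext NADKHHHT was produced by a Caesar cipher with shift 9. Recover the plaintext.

N(13): 13−9=4 → E
A(0): 0−9=-9≡17 → R
D(3): 3−9=-6≡20 → U
K(10): 10−9=1 → B
H(7): 7−9=-2≡24 → Y
H(7): 7−9=-2≡24 → Y
H(7): 7−9=-2≡24 → Y
T(19): 19−9=10 → K

ERUBYYYK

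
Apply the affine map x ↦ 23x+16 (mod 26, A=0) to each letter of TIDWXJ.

LSHCZP

T(19): 23·19+16=453≡11 → L
I(8): 23·8+16=200≡18 → S
D(3): 23·3+16=85≡7 → H
W(22): 23·22+16=522≡2 → C
X(23): 23·23+16=545≡25 → Z
J(9): 23·9+16=223≡15 → P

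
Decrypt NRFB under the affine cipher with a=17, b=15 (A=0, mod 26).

The inverse of 17 mod 26 is 23, since 17·23=391≡1. Apply D(y)=23·(y−15) mod 26:
N(13): 23·(13−15)=-46≡6 → G
R(17): 23·(17−15)=46≡20 → U
F(5): 23·(5−15)=-230≡4 → E
B(1): 23·(1−15)=-322≡16 → Q

GUEQ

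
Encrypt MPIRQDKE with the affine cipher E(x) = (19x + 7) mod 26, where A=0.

M(12): 19·12+7=235≡1 → B
P(15): 19·15+7=292≡6 → G
I(8): 19·8+7=159≡3 → D
R(17): 19·17+7=330≡18 → S
Q(16): 19·16+7=311≡25 → Z
D(3): 19·3+7=64≡12 → M
K(10): 19·10+7=197≡15 → P
E(4): 19·4+7=83≡5 → F

BGDSZMPF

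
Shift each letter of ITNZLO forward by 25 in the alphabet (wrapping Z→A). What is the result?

HSMYKN

I(8): 8+25=33≡7 → H
T(19): 19+25=44≡18 → S
N(13): 13+25=38≡12 → M
Z(25): 25+25=50≡24 → Y
L(11): 11+25=36≡10 → K
O(14): 14+25=39≡13 → N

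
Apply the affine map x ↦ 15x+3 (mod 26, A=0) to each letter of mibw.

m(12): 15·12+3=183≡1 → b
i(8): 15·8+3=123≡19 → t
b(1): 15·1+3=18 → s
w(22): 15·22+3=333≡21 → v

btsv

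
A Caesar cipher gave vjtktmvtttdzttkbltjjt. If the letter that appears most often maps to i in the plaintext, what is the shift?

The most frequent ciphertext letter is t (appears 9 times).
t is position 19; i is position 8.
Shift = 11.

11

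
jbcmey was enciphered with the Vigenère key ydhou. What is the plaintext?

lyvyka

Repeat the key across the ciphertext: ydhouy
j(9)−y(24): -15≡11 → l
b(1)−d(3): -2≡24 → y
c(2)−h(7): -5≡21 → v
m(12)−o(14): -2≡24 → y
e(4)−u(20): -16≡10 → k
y(24)−y(24): 0 → a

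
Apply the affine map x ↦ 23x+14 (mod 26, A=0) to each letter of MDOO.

M(12): 23·12+14=290≡4 → E
D(3): 23·3+14=83≡5 → F
O(14): 23·14+14=336≡24 → Y
O(14): 23·14+14=336≡24 → Y

EFYY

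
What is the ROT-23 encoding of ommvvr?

ljjsso

o(14): 14+23=37≡11 → l
m(12): 12+23=35≡9 → j
m(12): 12+23=35≡9 → j
v(21): 21+23=44≡18 → s
v(21): 21+23=44≡18 → s
r(17): 17+23=40≡14 → o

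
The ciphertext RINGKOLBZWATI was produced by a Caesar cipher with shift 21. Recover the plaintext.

R(17): 17−21=-4≡22 → W
I(8): 8−21=-13≡13 → N
N(13): 13−21=-8≡18 → S
G(6): 6−21=-15≡11 → L
K(10): 10−21=-11≡15 → P
O(14): 14−21=-7≡19 → T
L(11): 11−21=-10≡16 → Q
B(1): 1−21=-20≡6 → G
Z(25): 25−21=4 → E
W(22): 22−21=1 → B
A(0): 0−21=-21≡5 → F
T(19): 19−21=-2≡24 → Y
I(8): 8−21=-13≡13 → N

WNSLPTQGEBFYN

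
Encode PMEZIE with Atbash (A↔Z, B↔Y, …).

KNVARV

P(15) → K(10)
M(12) → N(13)
E(4) → V(21)
Z(25) → A(0)
I(8) → R(17)
E(4) → V(21)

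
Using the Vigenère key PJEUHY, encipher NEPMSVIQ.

Repeat the key across the message: PJEUHYPJ
N(13)+P(15): 28≡2 → C
E(4)+J(9): 13 → N
P(15)+E(4): 19 → T
M(12)+U(20): 32≡6 → G
S(18)+H(7): 25 → Z
V(21)+Y(24): 45≡19 → T
I(8)+P(15): 23 → X
Q(16)+J(9): 25 → Z

CNTGZTXZ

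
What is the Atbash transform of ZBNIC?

AYMRX

Z(25) → A(0)
B(1) → Y(24)
N(13) → M(12)
I(8) → R(17)
C(2) → X(23)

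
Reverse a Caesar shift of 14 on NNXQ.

ZZJC

N(13): 13−14=-1≡25 → Z
N(13): 13−14=-1≡25 → Z
X(23): 23−14=9 → J
Q(16): 16−14=2 → C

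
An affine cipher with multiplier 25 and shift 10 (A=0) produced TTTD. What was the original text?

The inverse of 25 mod 26 is 25, since 25·25=625≡1. Apply D(y)=25·(y−10) mod 26:
T(19): 25·(19−10)=225≡17 → R
T(19): 25·(19−10)=225≡17 → R
T(19): 25·(19−10)=225≡17 → R
D(3): 25·(3−10)=-175≡7 → H

RRRH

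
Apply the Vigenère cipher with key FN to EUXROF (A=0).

Repeat the key across the message: FNFNFN
E(4)+F(5): 9 → J
U(20)+N(13): 33≡7 → H
X(23)+F(5): 28≡2 → C
R(17)+N(13): 30≡4 → E
O(14)+F(5): 19 → T
F(5)+N(13): 18 → S

JHCETS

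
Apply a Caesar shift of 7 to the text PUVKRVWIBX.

WBCRYCDPIE

P(15): 15+7=22 → W
U(20): 20+7=27≡1 → B
V(21): 21+7=28≡2 → C
K(10): 10+7=17 → R
R(17): 17+7=24 → Y
V(21): 21+7=28≡2 → C
W(22): 22+7=29≡3 → D
I(8): 8+7=15 → P
B(1): 1+7=8 → I
X(23): 23+7=30≡4 → E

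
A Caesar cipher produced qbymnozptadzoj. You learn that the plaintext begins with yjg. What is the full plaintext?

yjguvwhxbilhwr

From the crib: q(16)−y(24)=-8≡18, so the shift is 18.
Subtract 18 from each ciphertext letter:
q(16): 16−18=-2≡24 → y
b(1): 1−18=-17≡9 → j
y(24): 24−18=6 → g
m(12): 12−18=-6≡20 → u
n(13): 13−18=-5≡21 → v
o(14): 14−18=-4≡22 → w
z(25): 25−18=7 → h
p(15): 15−18=-3≡23 → x
t(19): 19−18=1 → b
a(0): 0−18=-18≡8 → i
d(3): 3−18=-15≡11 → l
z(25): 25−18=7 → h
o(14): 14−18=-4≡22 → w
j(9): 9−18=-9≡17 → r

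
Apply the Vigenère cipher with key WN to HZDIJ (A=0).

DMZVF

Repeat the key across the message: WNWNW
H(7)+W(22): 29≡3 → D
Z(25)+N(13): 38≡12 → M
D(3)+W(22): 25 → Z
I(8)+N(13): 21 → V
J(9)+W(22): 31≡5 → F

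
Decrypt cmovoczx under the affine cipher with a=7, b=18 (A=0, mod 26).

uostsubx

The inverse of 7 mod 26 is 15, since 7·15=105≡1. Apply D(y)=15·(y−18) mod 26:
c(2): 15·(2−18)=-240≡20 → u
m(12): 15·(12−18)=-90≡14 → o
o(14): 15·(14−18)=-60≡18 → s
v(21): 15·(21−18)=45≡19 → t
o(14): 15·(14−18)=-60≡18 → s
c(2): 15·(2−18)=-240≡20 → u
z(25): 15·(25−18)=105≡1 → b
x(23): 15·(23−18)=75≡23 → x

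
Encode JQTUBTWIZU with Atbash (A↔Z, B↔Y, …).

QJGFYGDRAF

J(9) → Q(16)
Q(16) → J(9)
T(19) → G(6)
U(20) → F(5)
B(1) → Y(24)
T(19) → G(6)
W(22) → D(3)
I(8) → R(17)
Z(25) → A(0)
U(20) → F(5)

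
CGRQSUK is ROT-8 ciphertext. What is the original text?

C(2): 2−8=-6≡20 → U
G(6): 6−8=-2≡24 → Y
R(17): 17−8=9 → J
Q(16): 16−8=8 → I
S(18): 18−8=10 → K
U(20): 20−8=12 → M
K(10): 10−8=2 → C

UYJIKMC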